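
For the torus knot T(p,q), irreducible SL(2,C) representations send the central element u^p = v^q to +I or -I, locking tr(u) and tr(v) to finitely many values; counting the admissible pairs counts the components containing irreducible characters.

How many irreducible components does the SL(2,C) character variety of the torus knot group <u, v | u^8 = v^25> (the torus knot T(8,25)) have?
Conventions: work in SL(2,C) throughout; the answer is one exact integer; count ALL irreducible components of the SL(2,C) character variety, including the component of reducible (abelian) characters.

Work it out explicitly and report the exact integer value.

For T(8,25): irreducibility forces the central element u^8 = v^25 to one of +I, -I.
So on each irreducible component the traces are pinned: tr(u) = 2*cos(pi*alpha/8) with 1 <= alpha <= 7, tr(v) = 2*cos(pi*beta/25) with 1 <= beta <= 24.
u^8 = (-1)^alpha I and v^25 = (-1)^beta I must agree, so alpha and beta have equal parity.
Enumerate parity-matched pairs: 4*12 odd-odd plus 3*12 even-even gives 84.
That is 84 components of irreducible characters, and with the reducible (abelian) component the total is 85.

85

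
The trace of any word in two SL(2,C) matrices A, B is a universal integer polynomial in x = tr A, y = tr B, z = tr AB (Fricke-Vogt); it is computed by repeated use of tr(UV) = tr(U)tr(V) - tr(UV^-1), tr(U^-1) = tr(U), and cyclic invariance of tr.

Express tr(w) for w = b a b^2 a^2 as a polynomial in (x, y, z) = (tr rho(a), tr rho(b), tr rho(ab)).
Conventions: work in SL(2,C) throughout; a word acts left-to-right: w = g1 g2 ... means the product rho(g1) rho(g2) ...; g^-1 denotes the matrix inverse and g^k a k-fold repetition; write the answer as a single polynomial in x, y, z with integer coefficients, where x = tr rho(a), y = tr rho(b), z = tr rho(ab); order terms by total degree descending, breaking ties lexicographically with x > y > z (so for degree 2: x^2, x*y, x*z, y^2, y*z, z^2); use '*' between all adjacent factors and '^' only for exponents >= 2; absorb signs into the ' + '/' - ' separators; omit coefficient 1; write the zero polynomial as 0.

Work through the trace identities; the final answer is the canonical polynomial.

so tr(b a b a) = tr(b a) * tr(b a) - tr(1) = z^2 - 2
tr(b a b) = tr(b) * tr(a b) - tr(a) = y*z - x
so tr(a^2 b a b) = tr(a) * tr(b a b a) - tr(b a b) = x*z^2 - y*z - x
tr(a b a) = tr(a) * tr(b a) - tr(b) = x*z - y
so tr(a^2 b a) = tr(a) * tr(a b a) - tr(a b) = x^2*z - x*y - z
reduce: tr(b a b^2 a^2) = tr(b) * tr(a^2 b a b) - tr(a^2 b a) = x*y*z^2 - x^2*z - y^2*z + z

x*y*z^2 - x^2*z - y^2*z + z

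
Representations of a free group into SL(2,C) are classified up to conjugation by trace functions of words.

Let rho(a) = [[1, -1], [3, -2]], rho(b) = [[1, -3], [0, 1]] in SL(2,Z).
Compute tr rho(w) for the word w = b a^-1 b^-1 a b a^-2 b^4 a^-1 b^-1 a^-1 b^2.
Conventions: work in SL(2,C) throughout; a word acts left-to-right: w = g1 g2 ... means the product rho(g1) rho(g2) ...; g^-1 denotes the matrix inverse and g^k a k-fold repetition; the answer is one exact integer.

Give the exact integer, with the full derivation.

858653

rho(b) = [[1, -3], [0, 1]]
... * rho(a^-1) = [[-2, 1], [-3, 1]]  ->  [[7, -2], [-3, 1]]
... * rho(b^-1) = [[1, 3], [0, 1]]  ->  [[7, 19], [-3, -8]]
... * rho(a) = [[1, -1], [3, -2]]  ->  [[64, -45], [-27, 19]]
... * rho(b) = [[1, -3], [0, 1]]  ->  [[64, -237], [-27, 100]]
... * rho(a^-1) = [[-2, 1], [-3, 1]]  ->  [[583, -173], [-246, 73]]
... * rho(a^-1) = [[-2, 1], [-3, 1]]  ->  [[-647, 410], [273, -173]]
... * rho(b) = [[1, -3], [0, 1]]  ->  [[-647, 2351], [273, -992]]
... * rho(b) = [[1, -3], [0, 1]]  ->  [[-647, 4292], [273, -1811]]
... * rho(b) = [[1, -3], [0, 1]]  ->  [[-647, 6233], [273, -2630]]
... * rho(b) = [[1, -3], [0, 1]]  ->  [[-647, 8174], [273, -3449]]
... * rho(a^-1) = [[-2, 1], [-3, 1]]  ->  [[-23228, 7527], [9801, -3176]]
... * rho(b^-1) = [[1, 3], [0, 1]]  ->  [[-23228, -62157], [9801, 26227]]
... * rho(a^-1) = [[-2, 1], [-3, 1]]  ->  [[232927, -85385], [-98283, 36028]]
... * rho(b) = [[1, -3], [0, 1]]  ->  [[232927, -784166], [-98283, 330877]]
... * rho(b) = [[1, -3], [0, 1]]  ->  [[232927, -1482947], [-98283, 625726]]
tr = 232927 + 625726 = 858653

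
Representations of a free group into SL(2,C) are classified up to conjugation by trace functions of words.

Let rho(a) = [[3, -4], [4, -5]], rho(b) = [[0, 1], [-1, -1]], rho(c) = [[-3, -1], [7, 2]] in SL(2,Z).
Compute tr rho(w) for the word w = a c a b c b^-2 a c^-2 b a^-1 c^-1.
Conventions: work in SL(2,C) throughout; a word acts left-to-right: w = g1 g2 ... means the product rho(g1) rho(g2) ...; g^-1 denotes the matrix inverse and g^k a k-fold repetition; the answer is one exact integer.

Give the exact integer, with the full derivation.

rho(a) = [[3, -4], [4, -5]]
... * rho(c) = [[-3, -1], [7, 2]]  ->  [[-37, -11], [-47, -14]]
... * rho(a) = [[3, -4], [4, -5]]  ->  [[-155, 203], [-197, 258]]
... * rho(b) = [[0, 1], [-1, -1]]  ->  [[-203, -358], [-258, -455]]
... * rho(c) = [[-3, -1], [7, 2]]  ->  [[-1897, -513], [-2411, -652]]
... * rho(b^-1) = [[-1, -1], [1, 0]]  ->  [[1384, 1897], [1759, 2411]]
... * rho(b^-1) = [[-1, -1], [1, 0]]  ->  [[513, -1384], [652, -1759]]
... * rho(a) = [[3, -4], [4, -5]]  ->  [[-3997, 4868], [-5080, 6187]]
... * rho(c^-1) = [[2, 1], [-7, -3]]  ->  [[-42070, -18601], [-53469, -23641]]
... * rho(c^-1) = [[2, 1], [-7, -3]]  ->  [[46067, 13733], [58549, 17454]]
... * rho(b) = [[0, 1], [-1, -1]]  ->  [[-13733, 32334], [-17454, 41095]]
... * rho(a^-1) = [[-5, 4], [-4, 3]]  ->  [[-60671, 42070], [-77110, 53469]]
... * rho(c^-1) = [[2, 1], [-7, -3]]  ->  [[-415832, -186881], [-528503, -237517]]
tr = -415832 + -237517 = -653349

-653349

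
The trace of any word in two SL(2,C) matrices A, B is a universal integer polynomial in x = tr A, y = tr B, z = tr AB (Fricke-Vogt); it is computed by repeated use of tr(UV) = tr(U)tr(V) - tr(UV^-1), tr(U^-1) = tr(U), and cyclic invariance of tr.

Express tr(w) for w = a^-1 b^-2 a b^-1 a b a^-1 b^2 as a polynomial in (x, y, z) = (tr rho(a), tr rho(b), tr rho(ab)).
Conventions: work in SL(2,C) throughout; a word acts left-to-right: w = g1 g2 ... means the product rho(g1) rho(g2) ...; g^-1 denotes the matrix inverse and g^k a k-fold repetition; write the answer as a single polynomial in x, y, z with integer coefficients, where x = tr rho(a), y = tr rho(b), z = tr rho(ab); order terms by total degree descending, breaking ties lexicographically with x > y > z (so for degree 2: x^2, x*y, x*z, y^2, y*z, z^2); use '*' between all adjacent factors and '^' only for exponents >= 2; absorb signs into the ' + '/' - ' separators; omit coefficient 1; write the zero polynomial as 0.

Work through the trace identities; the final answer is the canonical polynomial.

-x^3*y^5*z + x^4*y^4 + x^2*y^6 + 3*x^2*y^4*z^2 - x^3*y^3*z - 2*x*y^5*z - 3*x*y^3*z^3 - x^4*y^2 - 5*x^2*y^4 - x^2*y^2*z^2 + y^4*z^2 + y^2*z^4 + x^3*y*z + 9*x*y^3*z + x*y*z^3 + 4*x^2*y^2 - 4*y^2*z^2 - 5*x*y*z + x^2 + y^2 + z^2 - 2

trace(a^2 b) = trace(a)*trace(b a) - trace(b)  (reduce the a square) = x*z - y
and trace(a^2) = trace(a)*trace(a) - trace(1)  (reduce the a square) = x^2 - 2
and trace(a b^2 a) = trace(b)*trace(a^2 b) - trace(a^2)  (reduce the b square) = x*y*z - x^2 - y^2 + 2
trace(a b^2) = trace(b)*trace(a b) - trace(a)  (reduce the b square) = y*z - x
and trace(a^3 b^2) = trace(a)*trace(a b^2 a) - trace(a b^2)  (reduce the a square) = x^2*y*z - x^3 - x*y^2 - y*z + 3*x
and trace(a^3 b) = trace(a)*trace(b a^2) - trace(b a)  (reduce the a square) = x^2*z - x*y - z
trace(a^2 b^3 a) = trace(b)*trace(a^3 b^2) - trace(a^3 b)  (reduce the b square) = x^2*y^2*z - x^3*y - x*y^3 - x^2*z - y^2*z + 4*x*y + z
and trace(a b a b) = trace(b a)*trace(b a) - trace(1)  (split on b) = z^2 - 2
next, trace(a b a b^2) = trace(b)*trace(a b a b) - trace(a b a)  (reduce the b square) = y*z^2 - x*z - y
trace(b^3 a b a) = trace(b)*trace(a b a b^2) - trace(a b a b)  (reduce the b square) = y^2*z^2 - x*y*z - y^2 - z^2 + 2
and trace(a b^3) = trace(b)*trace(a b^2) - trace(a b)  (reduce the b square) = y^2*z - x*y - z
and trace(b^3 a b) = trace(b)*trace(a b^3) - trace(a b^2)  (reduce the b square) = y^3*z - x*y^2 - 2*y*z + x
trace(a^2 b^3 a b) = trace(a)*trace(b^3 a b a) - trace(b^3 a b)  (reduce the a square) = x*y^2*z^2 - x^2*y*z - y^3*z - x*z^2 + 2*y*z + x
next, trace(b^2 a b^-1 a^2 b) = trace(a^2 b^3 a)*trace(b) - trace(a^2 b^3 a b)  (eliminate b^-1) = x^2*y^3*z - x^3*y^2 - x*y^4 - x*y^2*z^2 + 4*x*y^2 + x*z^2 - y*z - x
next, trace(a b a b^2 a) = trace(a)*trace(b a b^2 a) - trace(b a b^2)  (reduce the a square) = x*y*z^2 - x^2*z - y^2*z + z
trace(a^2 b a b^2 a) = trace(a)*trace(a b a b^2 a) - trace(a b a b^2)  (reduce the a square) = x^2*y*z^2 - x^3*z - x*y^2*z - y*z^2 + 2*x*z + y
trace(a b a b a b) = trace(b a b a)*trace(b a) - trace(a b)  (split on b) = z^3 - 3*z
trace(a b a b a) = trace(a)*trace(b a b a) - trace(b a b)  (reduce the a square) = x*z^2 - y*z - x
and trace(b a b^2 a b a) = trace(b)*trace(a b a b a b) - trace(a b a b a)  (reduce the b square) = y*z^3 - x*z^2 - 2*y*z + x
next, trace(b a b^2 a b) = trace(b)*trace(a b^2 a b) - trace(a b^2 a)  (reduce the b square) = y^2*z^2 - 2*x*y*z + x^2 - 2
trace(a^2 b a b^2 a b) = trace(a)*trace(b a b^2 a b a) - trace(b a b^2 a b)  (reduce the a square) = x*y*z^3 - x^2*z^2 - y^2*z^2 + 2
trace(b^2 a b^-1 a^2 b a) = trace(a^2 b a b^2 a)*trace(b) - trace(a^2 b a b^2 a b)  (eliminate b^-1) = x^2*y^2*z^2 - x^3*y*z - x*y^3*z - x*y*z^3 + x^2*z^2 + 2*x*y*z + y^2 - 2
trace(a^2 b a^-1 b^2 a b^-1) = trace(b^2 a b^-1 a^2 b)*trace(a) - trace(b^2 a b^-1 a^2 b a)  (eliminate a^-1) = x^3*y^3*z - x^4*y^2 - x^2*y^4 - 2*x^2*y^2*z^2 + x^3*y*z + x*y^3*z + x*y*z^3 + 4*x^2*y^2 - 3*x*y*z - x^2 - y^2 + 2
trace(a^2 b a^-1 b^2 a) = trace(b^2 a^3 b)*trace(a) - trace(b^2 a^3 b a)  (eliminate a^-1) = x^3*y^2*z - x^4*y - x^2*y^3 - x^2*y*z^2 + 4*x^2*y + y*z^2 - x*z - y
next, trace(b^-2 a^2 b a^-1 b^2 a) = trace(a^2 b a^-1 b^2 a b^-1)*trace(b) - trace(a^2 b a^-1 b^2 a)  (eliminate b^-1) = x^3*y^4*z - x^4*y^3 - x^2*y^5 - 2*x^2*y^3*z^2 + x*y^4*z + x*y^2*z^3 + x^4*y + 5*x^2*y^3 + x^2*y*z^2 - 3*x*y^2*z - 5*x^2*y - y^3 - y*z^2 + x*z + 3*y
and trace(a b a^-1 b^2 a^-1 b^-2 a) = trace(b^-2 a^2 b a^-1 b^2)*trace(a) - trace(b^-2 a^2 b a^-1 b^2 a)  (eliminate a^-1) = -x^3*y^4*z + x^4*y^3 + x^2*y^5 + 2*x^2*y^3*z^2 - x*y^4*z - x*y^2*z^3 - x^4*y - 5*x^2*y^3 - x^2*y*z^2 + 3*x*y^2*z + 5*x^2*y + y^3 + y*z^2 - 3*y
trace(a b a b a^-1 b) = trace(b a b a b)*trace(a) - trace(b a b a b a)  (eliminate a^-1) = x*y*z^2 - x^2*z - z^3 - x*y + 3*z
trace(b^2 a^2 b a b) = trace(a)*trace(b a b^3 a) - trace(b a b^3)  (reduce the a square) = x*y^2*z^2 - x^2*y*z - y^3*z - x*z^2 + 2*y*z + x
trace(a^2 b a b a b) = trace(a)*trace(b a b a b a) - trace(b a b a b)  (reduce the a square) = x*z^3 - y*z^2 - 2*x*z + y
and trace(a^2 b a b a) = trace(a)*trace(b a b a^2) - trace(b a b a)  (reduce the a square) = x^2*z^2 - x*y*z - x^2 - z^2 + 2
trace(b^2 a^2 b a b a) = trace(b)*trace(a^2 b a b a b) - trace(a^2 b a b a)  (reduce the b square) = x*y*z^3 - x^2*z^2 - y^2*z^2 - x*y*z + x^2 + y^2 + z^2 - 2
trace(a b a b a^-1 b^2 a) = trace(b^2 a^2 b a b)*trace(a) - trace(b^2 a^2 b a b a)  (eliminate a^-1) = x^2*y^2*z^2 - x^3*y*z - x*y^3*z - x*y*z^3 + y^2*z^2 + 3*x*y*z - y^2 - z^2 + 2
and trace(b^2 a b a b a b) = trace(b)*trace(a b a b a b^2) - trace(a b a b a b)  (reduce the b square) = y^2*z^3 - x*y*z^2 - 2*y^2*z - z^3 + x*y + 3*z
next, trace(a b a b a b a b) = trace(a b a b a b)*trace(a b) - trace(b a b a)  (split on a) = z^4 - 4*z^2 + 2
next, trace(b^2 a b a b a b a) = trace(b)*trace(a b a b a b a b) - trace(a b a b a b a)  (reduce the b square) = y*z^4 - x*z^3 - 3*y*z^2 + 2*x*z + y
next, trace(a b a b a^-1 b^2 a b) = trace(b^2 a b a b a b)*trace(a) - trace(b^2 a b a b a b a)  (eliminate a^-1) = x*y^2*z^3 - x^2*y*z^2 - y*z^4 - 2*x*y^2*z + x^2*y + 3*y*z^2 + x*z - y
trace(b^-1 a b a b a^-1 b^2 a) = trace(a b a b a^-1 b^2 a)*trace(b) - trace(a b a b a^-1 b^2 a b)  (eliminate b^-1) = x^2*y^3*z^2 - x^3*y^2*z - x*y^4*z - 2*x*y^2*z^3 + x^2*y*z^2 + y^3*z^2 + y*z^4 + 5*x*y^2*z - x^2*y - y^3 - 4*y*z^2 - x*z + 3*y
next, trace(b^-1 a b a b a^-1 b^2 a^-1) = trace(b^-1 a b a b a^-1 b^2)*trace(a) - trace(b^-1 a b a b a^-1 b^2 a)  (eliminate a^-1) = -x^2*y^3*z^2 + x^3*y^2*z + x*y^4*z + 2*x*y^2*z^3 - y^3*z^2 - y*z^4 - x^3*z - 5*x*y^2*z - x*z^3 + y^3 + 4*y*z^2 + 4*x*z - 3*y
and trace(b a b a^-1 b^2) = trace(b^3 a b)*trace(a) - trace(b^3 a b a)  (eliminate a^-1) = x*y^3*z - x^2*y^2 - y^2*z^2 - x*y*z + x^2 + y^2 + z^2 - 2
trace(a b a^-1 b^2 a^-1 b^-2 a b) = trace(b^-1 a b a b a^-1 b^2 a^-1)*trace(b) - trace(b^-1 a b a b a^-1 b^2 a^-1 b)  (eliminate b^-1) = -x^2*y^4*z^2 + x^3*y^3*z + x*y^5*z + 2*x*y^3*z^3 - y^4*z^2 - y^2*z^4 - x^3*y*z - 6*x*y^3*z - x*y*z^3 + x^2*y^2 + y^4 + 5*y^2*z^2 + 5*x*y*z - x^2 - 4*y^2 - z^2 + 2
and trace(a^-1 b^-2 a b^-1 a b a^-1 b^2) = trace(a b a^-1 b^2 a^-1 b^-2 a)*trace(b) - trace(a b a^-1 b^2 a^-1 b^-2 a b)  (eliminate b^-1) = -x^3*y^5*z + x^4*y^4 + x^2*y^6 + 3*x^2*y^4*z^2 - x^3*y^3*z - 2*x*y^5*z - 3*x*y^3*z^3 - x^4*y^2 - 5*x^2*y^4 - x^2*y^2*z^2 + y^4*z^2 + y^2*z^4 + x^3*y*z + 9*x*y^3*z + x*y*z^3 + 4*x^2*y^2 - 4*y^2*z^2 - 5*x*y*z + x^2 + y^2 + z^2 - 2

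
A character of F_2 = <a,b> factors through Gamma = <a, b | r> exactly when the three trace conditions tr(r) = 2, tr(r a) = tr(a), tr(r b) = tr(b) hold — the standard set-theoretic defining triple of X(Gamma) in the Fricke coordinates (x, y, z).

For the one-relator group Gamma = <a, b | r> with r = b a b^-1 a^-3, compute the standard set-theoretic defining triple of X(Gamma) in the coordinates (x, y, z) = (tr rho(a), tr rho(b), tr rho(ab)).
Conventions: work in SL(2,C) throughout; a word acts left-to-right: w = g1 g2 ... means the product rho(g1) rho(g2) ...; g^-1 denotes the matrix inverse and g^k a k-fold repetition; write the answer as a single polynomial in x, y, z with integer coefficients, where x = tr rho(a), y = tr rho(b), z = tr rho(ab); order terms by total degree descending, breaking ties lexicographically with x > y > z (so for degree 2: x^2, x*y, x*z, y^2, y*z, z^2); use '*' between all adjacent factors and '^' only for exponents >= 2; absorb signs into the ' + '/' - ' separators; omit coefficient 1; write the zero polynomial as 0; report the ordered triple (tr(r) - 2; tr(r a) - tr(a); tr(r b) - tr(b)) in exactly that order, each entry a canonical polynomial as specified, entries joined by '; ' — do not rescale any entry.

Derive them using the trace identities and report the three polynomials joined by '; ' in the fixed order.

-x^3*y*z + x^4 + x^2*y^2 + x^2*z^2 + x*y*z - 4*x^2 - y^2 - z^2; -x^2*y*z + x^3 + x*y^2 + x*z^2 - 4*x; -x^3*y^2*z + x^4*y + x^2*y^3 + x^2*y*z^2 + x*y^2*z - 4*x^2*y - y^3 - y*z^2 - x*z + 2*y

use: trace(b a b) = trace(b) * trace(a b) - trace(a) = y*z - x
trace(b a b a) = trace(b a) * trace(b a) - trace(1)   [split at repeated b] = z^2 - 2
use: trace(a^-1 b a b) = trace(b a b) * trace(a) - trace(b a b a) = x*y*z - x^2 - z^2 + 2
use: trace(b a b^-1 a^-1) = trace(a^-1 b a) * trace(b) - trace(a^-1 b a b) = -x*y*z + x^2 + y^2 + z^2 - 2
use: trace(b a b^-1 a^-2) = trace(b a b^-1 a^-1) * trace(a) - trace(b a b^-1) = -x^2*y*z + x^3 + x*y^2 + x*z^2 - 3*x
trace(b a b^-1 a^-3) = trace(b a b^-1 a^-2) * trace(a) - trace(b a b^-1 a^-1) = -x^3*y*z + x^4 + x^2*y^2 + x^2*z^2 + x*y*z - 4*x^2 - y^2 - z^2 + 2
trace(b^2) = trace(b) * trace(b) - trace(1)  (reduce the b square) = y^2 - 2
use: trace(a b^2 a) = trace(a) * trace(b^2 a) - trace(b^2)  (reduce the a square) = x*y*z - x^2 - y^2 + 2
trace(a b a) = trace(a) * trace(b a) - trace(b)  (reduce the a square) = x*z - y
trace(a b^2 a b) = trace(b) * trace(a b a b) - trace(a b a)  (reduce the b square) = y*z^2 - x*z - y
trace(b^2 a b^-1 a) = trace(a b^2 a) * trace(b) - trace(a b^2 a b)  (eliminate b^-1) = x*y^2*z - x^2*y - y^3 - y*z^2 + x*z + 3*y
trace(b^2 a b^-1 a^-1) = trace(b^2 a b^-1) * trace(a) - trace(b^2 a b^-1 a)  (eliminate a^-1) = -x*y^2*z + x^2*y + y^3 + y*z^2 - 3*y
trace(a^-1 b^2 a b^-1 a^-1) = trace(b^2 a b^-1 a^-1) * trace(a) - trace(b^2 a b^-1)  (eliminate a^-1) = -x^2*y^2*z + x^3*y + x*y^3 + x*y*z^2 - 3*x*y - z
trace(b a b^-1 a^-3 b) = trace(a^-1 b^2 a b^-1 a^-1) * trace(a) - trace(a^-1 b^2 a b^-1)  (eliminate a^-1) = -x^3*y^2*z + x^4*y + x^2*y^3 + x^2*y*z^2 + x*y^2*z - 4*x^2*y - y^3 - y*z^2 - x*z + 3*y
assemble the triple (trace(r) - 2; trace(r a) - x; trace(r b) - y)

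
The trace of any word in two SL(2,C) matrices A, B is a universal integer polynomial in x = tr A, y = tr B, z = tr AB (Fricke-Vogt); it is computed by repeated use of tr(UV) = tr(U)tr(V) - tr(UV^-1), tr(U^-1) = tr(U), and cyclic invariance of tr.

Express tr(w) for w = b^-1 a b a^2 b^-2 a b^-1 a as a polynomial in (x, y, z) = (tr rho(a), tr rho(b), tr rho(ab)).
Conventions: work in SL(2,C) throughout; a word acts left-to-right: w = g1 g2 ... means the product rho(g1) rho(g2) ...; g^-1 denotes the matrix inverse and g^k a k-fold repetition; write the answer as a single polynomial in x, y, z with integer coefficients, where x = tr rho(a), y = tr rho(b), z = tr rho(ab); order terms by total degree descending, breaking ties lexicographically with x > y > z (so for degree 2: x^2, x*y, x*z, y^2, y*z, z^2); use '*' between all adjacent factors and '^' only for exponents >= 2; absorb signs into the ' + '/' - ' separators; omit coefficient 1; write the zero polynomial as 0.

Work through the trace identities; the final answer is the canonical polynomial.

x^4*y^4*z - x^3*y^5 - 3*x^3*y^3*z^2 - x^4*y^2*z + 2*x^2*y^4*z + 3*x^2*y^2*z^3 + 2*x^3*y^3 + 2*x^3*y*z^2 - x*y^3*z^2 - x*y*z^4 - 4*x^2*y^2*z - x^2*z^3 - x^3*y + x*y^3 + x*y*z^2 + 2*x^2*z + z^3 - 3*z

reduce: trace(a b a) = trace(a) * trace(b a) - trace(b) = x*z - y
so trace(a b a^2) = trace(a) * trace(a b a) - trace(a b) = x^2*z - x*y - z
trace(a b a^3) = trace(a) * trace(a b a^2) - trace(a b a) = x^3*z - x^2*y - 2*x*z + y
so trace(a^3 b a^2) = trace(a) * trace(a b a^3) - trace(a b a^2) = x^4*z - x^3*y - 3*x^2*z + 2*x*y + z
reduce: trace(b a b a) = trace(a b) * trace(a b) - trace(1) = z^2 - 2
so trace(b a b) = trace(b) * trace(a b) - trace(a) = y*z - x
trace(b a^2 b a) = trace(a) * trace(b a b a) - trace(b a b) = x*z^2 - y*z - x
so trace(b^2) = trace(b) * trace(b) - trace(1) = y^2 - 2
so trace(b a^2 b) = trace(a) * trace(b^2 a) - trace(b^2) = x*y*z - x^2 - y^2 + 2
so trace(b a^2 b a^2) = trace(a) * trace(b a^2 b a) - trace(b a^2 b) = x^2*z^2 - 2*x*y*z + y^2 - 2
trace(a^3 b a^2 b) = trace(a) * trace(b a^2 b a^2) - trace(b a^2 b a) = x^3*z^2 - 2*x^2*y*z + x*y^2 - x*z^2 + y*z - x
so trace(a^3 b a^2 b^-1) = trace(a^3 b a^2) * trace(b) - trace(a^3 b a^2 b) = x^4*y*z - x^3*y^2 - x^3*z^2 - x^2*y*z + x*y^2 + x*z^2 + x
trace(a^2 b a^2 b^-2 a) = trace(a^3 b a^2 b^-1) * trace(b) - trace(a^3 b a^2) = x^4*y^2*z - x^3*y^3 - x^3*y*z^2 - x^4*z - x^2*y^2*z + x^3*y + x*y^3 + x*y*z^2 + 3*x^2*z - x*y - z
trace(b a b a b a) = trace(b a b a) * trace(b a) - trace(a b) = z^3 - 3*z
so trace(b a b a b) = trace(b) * trace(a b a b) - trace(a b a) = y*z^2 - x*z - y
so trace(b a b a^2 b a) = trace(a) * trace(b a b a b a) - trace(b a b a b) = x*z^3 - y*z^2 - 2*x*z + y
trace(b^2 a b) = trace(b) * trace(b a b) - trace(b a) = y^2*z - x*y - z
so trace(b a b a^2 b) = trace(a) * trace(b^2 a b a) - trace(b^2 a b) = x*y*z^2 - x^2*z - y^2*z + z
trace(a b a^2 b a^2 b) = trace(a) * trace(b a b a^2 b a) - trace(b a b a^2 b) = x^2*z^3 - 2*x*y*z^2 - x^2*z + y^2*z + x*y - z
trace(a b a^2 b a^2 b^-1) = trace(a b a^2 b a^2) * trace(b) - trace(a b a^2 b a^2 b) = x^3*y*z^2 - 2*x^2*y^2*z - x^2*z^3 + x*y^3 + x*y*z^2 + x^2*z - 2*x*y + z
reduce: trace(a^2 b a^2 b^-2 a b) = trace(a b a^2 b a^2 b^-1) * trace(b) - trace(a b a^2 b a^2) = x^3*y^2*z^2 - 2*x^2*y^3*z - x^2*y*z^3 - x^3*z^2 + x*y^4 + x*y^2*z^2 + 3*x^2*y*z - 3*x*y^2 + x*z^2 + x
reduce: trace(a b a^2 b^-2 a b^-1 a) = trace(a^2 b a^2 b^-2 a) * trace(b) - trace(a^2 b a^2 b^-2 a b) = x^4*y^3*z - x^3*y^4 - 2*x^3*y^2*z^2 - x^4*y*z + x^2*y^3*z + x^2*y*z^3 + x^3*y^2 + x^3*z^2 + 2*x*y^2 - x*z^2 - y*z - x
trace(b a b a^3) = trace(a) * trace(a b a b a) - trace(a b a b) = x^2*z^2 - x*y*z - x^2 - z^2 + 2
so trace(a^2 b a b a^2) = trace(a) * trace(b a b a^3) - trace(b a b a^2) = x^3*z^2 - x^2*y*z - x^3 - 2*x*z^2 + y*z + 3*x
reduce: trace(b^-1 a^2 b a b a^2) = trace(a^2 b a b a^2) * trace(b) - trace(a^2 b a b a^2 b) = x^3*y*z^2 - x^2*y^2*z - x^2*z^3 - x^3*y + x^2*z + 2*x*y + z
trace(a b a b a^2 b^-2 a) = trace(b^-1 a^2 b a b a^2) * trace(b) - trace(b^-1 a^2 b a b a^2 b) = x^3*y^2*z^2 - x^2*y^3*z - x^2*y*z^3 - x^3*y^2 - x^3*z^2 + 2*x^2*y*z + x^3 + 2*x*y^2 + 2*x*z^2 - 3*x
reduce: trace(a b a b a b a^2) = trace(a) * trace(b a b a b a^2) - trace(b a b a b a) = x^2*z^3 - x*y*z^2 - 2*x^2*z - z^3 + x*y + 3*z
reduce: trace(b a b a b a b a) = trace(b a b a b a) * trace(b a) - trace(a b a b) = z^4 - 4*z^2 + 2
so trace(b a b a b a b) = trace(b) * trace(a b a b a b) - trace(a b a b a) = y*z^3 - x*z^2 - 2*y*z + x
so trace(a b a b a b a^2 b) = trace(a) * trace(b a b a b a b a) - trace(b a b a b a b) = x*z^4 - y*z^3 - 3*x*z^2 + 2*y*z + x
trace(b^-1 a b a b a b a^2) = trace(a b a b a b a^2) * trace(b) - trace(a b a b a b a^2 b) = x^2*y*z^3 - x*y^2*z^2 - x*z^4 - 2*x^2*y*z + x*y^2 + 3*x*z^2 + y*z - x
so trace(a b a b a^2 b^-2 a b) = trace(b^-1 a b a b a b a^2) * trace(b) - trace(b^-1 a b a b a b a^2 b) = x^2*y^2*z^3 - x*y^3*z^2 - x*y*z^4 - 2*x^2*y^2*z - x^2*z^3 + x*y^3 + 4*x*y*z^2 + 2*x^2*z + y^2*z + z^3 - 2*x*y - 3*z
trace(a b a^2 b^-2 a b^-1 a b) = trace(a b a b a^2 b^-2 a) * trace(b) - trace(a b a b a^2 b^-2 a b) = x^3*y^3*z^2 - x^2*y^4*z - 2*x^2*y^2*z^3 - x^3*y^3 - x^3*y*z^2 + x*y^3*z^2 + x*y*z^4 + 4*x^2*y^2*z + x^2*z^3 + x^3*y + x*y^3 - 2*x*y*z^2 - 2*x^2*z - y^2*z - z^3 - x*y + 3*z
so trace(b^-1 a b a^2 b^-2 a b^-1 a) = trace(a b a^2 b^-2 a b^-1 a) * trace(b) - trace(a b a^2 b^-2 a b^-1 a b) = x^4*y^4*z - x^3*y^5 - 3*x^3*y^3*z^2 - x^4*y^2*z + 2*x^2*y^4*z + 3*x^2*y^2*z^3 + 2*x^3*y^3 + 2*x^3*y*z^2 - x*y^3*z^2 - x*y*z^4 - 4*x^2*y^2*z - x^2*z^3 - x^3*y + x*y^3 + x*y*z^2 + 2*x^2*z + z^3 - 3*z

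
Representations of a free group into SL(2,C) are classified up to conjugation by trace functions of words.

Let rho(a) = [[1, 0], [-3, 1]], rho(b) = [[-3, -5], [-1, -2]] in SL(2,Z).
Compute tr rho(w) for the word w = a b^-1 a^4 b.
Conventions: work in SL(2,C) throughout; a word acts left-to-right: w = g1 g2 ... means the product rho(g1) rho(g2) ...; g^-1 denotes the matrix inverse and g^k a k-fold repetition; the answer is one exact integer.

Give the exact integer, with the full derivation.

rho(a) = [[1, 0], [-3, 1]]
... * rho(b^-1) = [[-2, 5], [1, -3]]  ->  [[-2, 5], [7, -18]]
... * rho(a) = [[1, 0], [-3, 1]]  ->  [[-17, 5], [61, -18]]
... * rho(a) = [[1, 0], [-3, 1]]  ->  [[-32, 5], [115, -18]]
... * rho(a) = [[1, 0], [-3, 1]]  ->  [[-47, 5], [169, -18]]
... * rho(a) = [[1, 0], [-3, 1]]  ->  [[-62, 5], [223, -18]]
... * rho(b) = [[-3, -5], [-1, -2]]  ->  [[181, 300], [-651, -1079]]
tr = 181 + -1079 = -898

-898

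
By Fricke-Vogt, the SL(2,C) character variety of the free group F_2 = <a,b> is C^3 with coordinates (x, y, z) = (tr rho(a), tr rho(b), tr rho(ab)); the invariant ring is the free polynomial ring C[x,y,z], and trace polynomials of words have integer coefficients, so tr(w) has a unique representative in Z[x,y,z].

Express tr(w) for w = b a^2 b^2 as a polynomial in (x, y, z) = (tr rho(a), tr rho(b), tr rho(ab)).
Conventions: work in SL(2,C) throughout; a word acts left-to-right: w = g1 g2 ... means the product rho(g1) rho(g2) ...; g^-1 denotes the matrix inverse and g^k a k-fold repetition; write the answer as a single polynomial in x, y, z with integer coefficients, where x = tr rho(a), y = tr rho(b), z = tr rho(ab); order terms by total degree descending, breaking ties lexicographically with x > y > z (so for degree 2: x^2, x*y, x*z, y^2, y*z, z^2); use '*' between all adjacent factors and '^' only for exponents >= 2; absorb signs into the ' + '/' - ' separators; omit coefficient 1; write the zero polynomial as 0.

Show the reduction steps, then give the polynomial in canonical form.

x*y^2*z - x^2*y - y^3 - x*z + 3*y

next, tr(a b^2) = tr(b)*tr(a b) - tr(a)   [square of b] = y*z - x
and tr(b^3 a) = tr(b)*tr(a b^2) - tr(a b)   [square of b] = y^2*z - x*y - z
next, tr(b^2) = tr(b)*tr(b) - tr(1)   [square of b] = y^2 - 2
tr(b^3) = tr(b)*tr(b^2) - tr(b)   [square of b] = y^3 - 3*y
and tr(b a^2 b^2) = tr(a)*tr(b^3 a) - tr(b^3)   [square of a] = x*y^2*z - x^2*y - y^3 - x*z + 3*y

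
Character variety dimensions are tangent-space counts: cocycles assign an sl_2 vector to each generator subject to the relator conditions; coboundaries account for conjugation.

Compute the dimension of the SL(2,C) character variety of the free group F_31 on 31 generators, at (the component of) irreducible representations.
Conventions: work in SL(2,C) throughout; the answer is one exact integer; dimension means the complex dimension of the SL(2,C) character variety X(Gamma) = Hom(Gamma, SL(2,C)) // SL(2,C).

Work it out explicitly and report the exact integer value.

The free group F_31: 31 generators, no relators.
A cocycle picks one sl_2 vector per generator freely, giving dim Z^1 = 3*31 = 93.
Irreducibility makes the coboundary map sl_2 -> Z^1 injective (trivial centralizer), so dim B^1 = 3.
dim X = dim H^1 = dim Z^1 - dim B^1 = 93 - 3 = 90.

90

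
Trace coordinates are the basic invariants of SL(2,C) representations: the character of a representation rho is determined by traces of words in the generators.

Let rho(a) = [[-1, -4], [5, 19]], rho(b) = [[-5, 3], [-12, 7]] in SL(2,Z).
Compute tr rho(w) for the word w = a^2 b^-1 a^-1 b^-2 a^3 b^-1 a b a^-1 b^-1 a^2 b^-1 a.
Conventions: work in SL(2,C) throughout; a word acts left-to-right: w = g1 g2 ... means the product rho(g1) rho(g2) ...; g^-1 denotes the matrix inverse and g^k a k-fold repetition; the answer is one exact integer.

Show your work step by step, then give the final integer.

-114886830746774659467

rho(a) = [[-1, -4], [5, 19]]
... * rho(a) = [[-1, -4], [5, 19]]  ->  [[-19, -72], [90, 341]]
... * rho(b^-1) = [[7, -3], [12, -5]]  ->  [[-997, 417], [4722, -1975]]
... * rho(a^-1) = [[19, 4], [-5, -1]]  ->  [[-21028, -4405], [99593, 20863]]
... * rho(b^-1) = [[7, -3], [12, -5]]  ->  [[-200056, 85109], [947507, -403094]]
... * rho(b^-1) = [[7, -3], [12, -5]]  ->  [[-379084, 174623], [1795421, -827051]]
... * rho(a) = [[-1, -4], [5, 19]]  ->  [[1252199, 4834173], [-5930676, -22895653]]
... * rho(a) = [[-1, -4], [5, 19]]  ->  [[22918666, 86840491], [-108547589, -411294703]]
... * rho(a) = [[-1, -4], [5, 19]]  ->  [[411283789, 1558294665], [-1947925926, -7380409001]]
... * rho(b^-1) = [[7, -3], [12, -5]]  ->  [[21578522503, -9025324692], [-102200389494, 42745822783]]
... * rho(a) = [[-1, -4], [5, 19]]  ->  [[-66705145963, -257795259160], [315929503409, 1220972190853]]
... * rho(b) = [[-5, 3], [-12, 7]]  ->  [[3427068839735, -2004682252009], [-16231313807281, 9494593846198]]
... * rho(a^-1) = [[19, 4], [-5, -1]]  ->  [[75137719215010, 15712957610949], [-355867931569329, -74419849075322]]
... * rho(b^-1) = [[7, -3], [12, -5]]  ->  [[714519525836458, -303977945699775], [-3384113709889167, 1439703040084597]]
... * rho(a) = [[-1, -4], [5, 19]]  ->  [[-2234409254335333, -8633659071641557], [10582628910312152, 40890812601164011]]
... * rho(a) = [[-1, -4], [5, 19]]  ->  [[-40933886103872452, -155101885343848251], [193871434095507903, 734594923780867601]]
... * rho(b^-1) = [[7, -3], [12, -5]]  ->  [[-2147759826853286176, 898311085030858611], [10172239124038966533, -4254588921190861714]]
... * rho(a) = [[-1, -4], [5, 19]]  ->  [[6639315252007579231, 25658949922999458313], [-31445183729993275103, -121526145998782238698]]
tr = 6639315252007579231 + -121526145998782238698 = -114886830746774659467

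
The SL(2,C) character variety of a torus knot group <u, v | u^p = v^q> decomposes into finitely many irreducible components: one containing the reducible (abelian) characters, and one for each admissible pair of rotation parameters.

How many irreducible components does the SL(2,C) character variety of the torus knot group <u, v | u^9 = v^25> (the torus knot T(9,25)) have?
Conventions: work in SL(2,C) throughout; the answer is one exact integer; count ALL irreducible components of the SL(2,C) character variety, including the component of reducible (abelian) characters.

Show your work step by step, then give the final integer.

Gamma = < u, v | u^9 = v^25 > (torus knot T(9,25)); the central element u^9 = v^25 acts as +I or -I in any irreducible SL(2,C) representation.
On an irreducible component, tr(u) is locked at 2*cos(pi*alpha/9) for some alpha in 1..8, and tr(v) at 2*cos(pi*beta/25) for some beta in 1..24.
u^9 = (-1)^alpha I and v^25 = (-1)^beta I must agree, so alpha and beta have equal parity.
Enumerate parity-matched pairs: 4*12 odd-odd plus 4*12 even-even gives 96.
That is 96 components of irreducible characters, and with the reducible (abelian) component the total is 97.

97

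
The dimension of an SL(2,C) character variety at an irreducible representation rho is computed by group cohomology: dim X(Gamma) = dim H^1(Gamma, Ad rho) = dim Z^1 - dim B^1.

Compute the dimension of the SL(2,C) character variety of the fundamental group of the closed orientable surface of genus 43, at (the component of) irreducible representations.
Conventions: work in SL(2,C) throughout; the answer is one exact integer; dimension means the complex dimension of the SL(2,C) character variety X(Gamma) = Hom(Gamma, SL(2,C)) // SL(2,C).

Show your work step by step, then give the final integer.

252

pi_1 of the closed genus-43 surface has 86 generators bound by the single product-of-commutators relator.
A cocycle assigns one sl_2 vector per generator subject to the relator condition d_2(z) = 0: dim of the unconstrained space is 3*2g = 258.
d_2 is surjective at irreducible rho (its cokernel H^2 is dual to H^0 = 0), so dim Z^1 = 258 - 3 = 255.
Coboundaries contribute dim B^1 = 3 (injective at irreducible rho).
dim X = dim H^1 = 255 - 3 = 252.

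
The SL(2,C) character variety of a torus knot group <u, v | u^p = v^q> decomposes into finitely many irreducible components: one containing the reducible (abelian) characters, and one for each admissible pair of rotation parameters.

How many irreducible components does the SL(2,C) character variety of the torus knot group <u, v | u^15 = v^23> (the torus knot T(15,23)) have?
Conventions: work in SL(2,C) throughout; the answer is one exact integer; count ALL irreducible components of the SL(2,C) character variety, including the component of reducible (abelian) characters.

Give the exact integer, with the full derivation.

155

For T(15,23): irreducibility forces the central element u^15 = v^23 to one of +I, -I.
So on each irreducible component the traces are pinned: tr(u) = 2*cos(pi*alpha/15) with 1 <= alpha <= 14, tr(v) = 2*cos(pi*beta/23) with 1 <= beta <= 22.
Consistency of u^15 = (-1)^alpha I with v^23 = (-1)^beta I forces alpha = beta (mod 2).
count pairs: odd alpha (7 choices) x odd beta (11), plus even alpha (7) x even beta (11): 7*11 + 7*11 = 154.
Total: 154 irreducible-character components + 1 reducible (abelian) component = 155.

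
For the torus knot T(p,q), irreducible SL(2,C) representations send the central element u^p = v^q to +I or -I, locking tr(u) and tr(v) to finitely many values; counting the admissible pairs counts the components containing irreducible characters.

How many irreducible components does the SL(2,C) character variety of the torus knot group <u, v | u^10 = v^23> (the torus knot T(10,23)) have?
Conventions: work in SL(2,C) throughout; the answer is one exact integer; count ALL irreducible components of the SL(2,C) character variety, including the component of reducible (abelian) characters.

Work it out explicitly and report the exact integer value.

In the torus knot group T(10,23), u^10 = v^23 is central, so an irreducible representation sends it to +I or -I (Schur).
This locks tr(u) to 2*cos(pi*alpha/10), alpha in 1..9, and tr(v) to 2*cos(pi*beta/23), beta in 1..22, on each component of irreducible characters.
u^10 = (-1)^alpha I and v^23 = (-1)^beta I must agree, so alpha and beta have equal parity.
Enumerate parity-matched pairs: 5*11 odd-odd plus 4*11 even-even gives 99.
components with irreducible characters: 99; plus the single component of reducible (abelian) characters: total 100.

100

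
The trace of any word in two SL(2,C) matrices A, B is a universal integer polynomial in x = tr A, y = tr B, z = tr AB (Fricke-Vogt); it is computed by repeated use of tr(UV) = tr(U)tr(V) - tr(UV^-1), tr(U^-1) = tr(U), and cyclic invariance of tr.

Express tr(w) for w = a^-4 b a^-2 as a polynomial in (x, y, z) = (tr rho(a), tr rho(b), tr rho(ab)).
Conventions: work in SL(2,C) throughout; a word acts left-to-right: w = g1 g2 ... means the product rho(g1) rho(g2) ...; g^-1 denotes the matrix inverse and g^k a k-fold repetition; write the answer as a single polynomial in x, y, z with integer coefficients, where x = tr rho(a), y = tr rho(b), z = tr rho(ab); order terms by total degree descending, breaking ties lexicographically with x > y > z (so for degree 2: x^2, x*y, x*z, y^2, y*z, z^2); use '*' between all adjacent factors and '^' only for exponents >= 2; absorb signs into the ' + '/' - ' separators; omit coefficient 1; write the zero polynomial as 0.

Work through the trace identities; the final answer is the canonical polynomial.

x^6*y - x^5*z - 5*x^4*y + 4*x^3*z + 6*x^2*y - 3*x*z - y

trace(b a^-1) = trace(b) * trace(a) - trace(b a) = x*y - z
next, trace(a^-2 b) = trace(b a^-1) * trace(a) - trace(b) = x^2*y - x*z - y
trace(a^-2 b a^-1) = trace(a^-2 b) * trace(a) - trace(a^-2 b a) = x^3*y - x^2*z - 2*x*y + z
next, trace(b a^-4) = trace(a^-2 b a^-1) * trace(a) - trace(a^-2 b) = x^4*y - x^3*z - 3*x^2*y + 2*x*z + y
trace(b a^-5) = trace(b a^-4) * trace(a) - trace(b a^-3) = x^5*y - x^4*z - 4*x^3*y + 3*x^2*z + 3*x*y - z
trace(a^-4 b a^-2) = trace(b a^-5) * trace(a) - trace(b a^-4) = x^6*y - x^5*z - 5*x^4*y + 4*x^3*z + 6*x^2*y - 3*x*z - y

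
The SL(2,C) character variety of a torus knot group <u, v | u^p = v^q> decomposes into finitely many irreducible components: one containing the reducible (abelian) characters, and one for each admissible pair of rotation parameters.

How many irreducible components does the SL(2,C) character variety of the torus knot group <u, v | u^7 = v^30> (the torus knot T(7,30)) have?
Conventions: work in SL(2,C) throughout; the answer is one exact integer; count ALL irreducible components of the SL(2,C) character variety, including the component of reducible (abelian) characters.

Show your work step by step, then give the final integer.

88

For T(7,30): irreducibility forces the central element u^7 = v^30 to one of +I, -I.
On an irreducible component, tr(u) is locked at 2*cos(pi*alpha/7) for some alpha in 1..6, and tr(v) at 2*cos(pi*beta/30) for some beta in 1..29.
u^7 = (-1)^alpha I and v^30 = (-1)^beta I must agree, so alpha and beta have equal parity.
count pairs: odd alpha (3 choices) x odd beta (15), plus even alpha (3) x even beta (14): 3*15 + 3*14 = 87.
components with irreducible characters: 87; plus the single component of reducible (abelian) characters: total 88.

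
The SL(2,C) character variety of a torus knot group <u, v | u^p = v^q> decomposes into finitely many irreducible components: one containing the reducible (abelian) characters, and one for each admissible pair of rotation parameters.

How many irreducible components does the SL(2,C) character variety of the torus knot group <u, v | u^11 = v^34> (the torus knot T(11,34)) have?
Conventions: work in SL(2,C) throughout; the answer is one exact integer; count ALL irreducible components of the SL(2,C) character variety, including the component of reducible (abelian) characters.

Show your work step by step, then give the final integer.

166

In the torus knot group T(11,34), u^11 = v^34 is central, so an irreducible representation sends it to +I or -I (Schur).
On an irreducible component, tr(u) is locked at 2*cos(pi*alpha/11) for some alpha in 1..10, and tr(v) at 2*cos(pi*beta/34) for some beta in 1..33.
Consistency of u^11 = (-1)^alpha I with v^34 = (-1)^beta I forces alpha = beta (mod 2).
Enumerate parity-matched pairs: 5*17 odd-odd plus 5*16 even-even gives 165.
components with irreducible characters: 165; plus the single component of reducible (abelian) characters: total 166.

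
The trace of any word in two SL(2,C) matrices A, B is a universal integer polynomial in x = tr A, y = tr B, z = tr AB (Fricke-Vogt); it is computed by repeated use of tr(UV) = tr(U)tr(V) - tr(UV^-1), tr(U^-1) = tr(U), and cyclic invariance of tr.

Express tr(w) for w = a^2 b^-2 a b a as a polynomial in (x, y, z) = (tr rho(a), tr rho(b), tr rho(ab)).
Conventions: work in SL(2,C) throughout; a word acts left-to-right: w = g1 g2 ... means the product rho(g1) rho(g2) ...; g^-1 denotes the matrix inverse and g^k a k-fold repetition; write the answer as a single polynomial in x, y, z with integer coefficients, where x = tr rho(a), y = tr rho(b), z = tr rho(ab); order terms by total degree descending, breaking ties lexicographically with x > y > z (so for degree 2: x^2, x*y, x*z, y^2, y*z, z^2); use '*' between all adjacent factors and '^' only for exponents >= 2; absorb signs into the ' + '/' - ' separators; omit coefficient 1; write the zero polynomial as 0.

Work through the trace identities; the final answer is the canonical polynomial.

x^3*y^2*z - x^2*y^3 - x^2*y*z^2 - x^3*z - x*y^2*z + 2*x^2*y + y^3 + y*z^2 + 2*x*z - 3*y

apply: trace(b a^2) = trace(a) trace(b a) - trace(b)   [square of a] = x*z - y
use: trace(a b a^2) = trace(a) trace(b a^2) - trace(b a)   [square of a] = x^2*z - x*y - z
trace(a b a^3) = trace(a) trace(a b a^2) - trace(a b a)   [square of a] = x^3*z - x^2*y - 2*x*z + y
trace(b a b a) = trace(b a) trace(b a) - trace(1)   [split at a repeated b] = z^2 - 2
trace(b a b) = trace(b) trace(a b) - trace(a)   [square of b] = y*z - x
use: trace(a b a b a) = trace(a) trace(b a b a) - trace(b a b)   [square of a] = x*z^2 - y*z - x
trace(a b a^3 b) = trace(a) trace(a b a b a) - trace(a b a b)   [square of a] = x^2*z^2 - x*y*z - x^2 - z^2 + 2
use: trace(a b a^3 b^-1) = trace(a b a^3) trace(b) - trace(a b a^3 b)   [inverse elimination on b] = x^3*y*z - x^2*y^2 - x^2*z^2 - x*y*z + x^2 + y^2 + z^2 - 2
trace(a^2 b^-2 a b a) = trace(a b a^3 b^-1) trace(b) - trace(a b a^3)   [inverse elimination on b] = x^3*y^2*z - x^2*y^3 - x^2*y*z^2 - x^3*z - x*y^2*z + 2*x^2*y + y^3 + y*z^2 + 2*x*z - 3*y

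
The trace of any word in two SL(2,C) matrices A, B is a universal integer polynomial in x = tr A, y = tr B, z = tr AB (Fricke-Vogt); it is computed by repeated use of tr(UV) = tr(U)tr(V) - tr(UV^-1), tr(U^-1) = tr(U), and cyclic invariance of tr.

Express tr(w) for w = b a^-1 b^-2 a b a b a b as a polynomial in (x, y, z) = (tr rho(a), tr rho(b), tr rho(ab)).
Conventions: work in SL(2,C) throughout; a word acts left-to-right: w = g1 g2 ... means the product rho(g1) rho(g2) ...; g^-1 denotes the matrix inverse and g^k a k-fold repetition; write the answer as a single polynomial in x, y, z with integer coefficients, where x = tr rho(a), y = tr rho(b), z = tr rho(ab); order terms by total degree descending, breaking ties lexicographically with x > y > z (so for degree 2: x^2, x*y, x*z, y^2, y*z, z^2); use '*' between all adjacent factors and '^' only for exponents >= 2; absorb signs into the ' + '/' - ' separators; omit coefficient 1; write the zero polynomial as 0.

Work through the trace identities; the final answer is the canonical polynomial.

trace(b a b a) = trace(a b) * trace(a b) - trace(1) = z^2 - 2
trace(b a b) = trace(b) * trace(a b) - trace(a) = y*z - x
trace(a b a b a) = trace(a) * trace(b a b a) - trace(b a b) = x*z^2 - y*z - x
trace(b a b a b a) = trace(a b) * trace(a b a b) - trace(a^-1 b^-1) = z^3 - 3*z
trace(a b a) = trace(a) * trace(b a) - trace(b) = x*z - y
trace(b a b a b) = trace(b) * trace(a b a b) - trace(a b a) = y*z^2 - x*z - y
trace(a^2 b a b a b) = trace(a) * trace(b a b a b a) - trace(b a b a b) = x*z^3 - y*z^2 - 2*x*z + y
trace(a^2 b a b a) = trace(a) * trace(b a b a^2) - trace(b a b a) = x^2*z^2 - x*y*z - x^2 - z^2 + 2
trace(a b a b a b^2 a) = trace(b) * trace(a^2 b a b a b) - trace(a^2 b a b a) = x*y*z^3 - x^2*z^2 - y^2*z^2 - x*y*z + x^2 + y^2 + z^2 - 2
trace(a b a b a b a b) = trace(a b a b) * trace(a b a b) - trace(1) = z^4 - 4*z^2 + 2
trace(a b a b a b^2 a b) = trace(b) * trace(a b a b a b a b) - trace(a b a b a b a) = y*z^4 - x*z^3 - 3*y*z^2 + 2*x*z + y
trace(b^-1 a b a b a b^2 a) = trace(a b a b a b^2 a) * trace(b) - trace(a b a b a b^2 a b) = x*y^2*z^3 - x^2*y*z^2 - y^3*z^2 - y*z^4 - x*y^2*z + x*z^3 + x^2*y + y^3 + 4*y*z^2 - 2*x*z - 3*y
trace(b^-2 a b a b a b^2 a) = trace(b^-1 a b a b a b^2 a) * trace(b) - trace(b^-1 a b a b a b^2 a b) = x*y^3*z^3 - x^2*y^2*z^2 - y^4*z^2 - y^2*z^4 - x*y^3*z + x^2*y^2 + x^2*z^2 + y^4 + 5*y^2*z^2 - x*y*z - x^2 - 4*y^2 - z^2 + 2
trace(b a^-1 b^-2 a b a b a b) = trace(b^-2 a b a b a b^2) * trace(a) - trace(b^-2 a b a b a b^2 a) = -x*y^3*z^3 + x^2*y^2*z^2 + y^4*z^2 + y^2*z^4 + x*y^3*z - x^2*y^2 - y^4 - 5*y^2*z^2 + 4*y^2 + z^2 - 2

-x*y^3*z^3 + x^2*y^2*z^2 + y^4*z^2 + y^2*z^4 + x*y^3*z - x^2*y^2 - y^4 - 5*y^2*z^2 + 4*y^2 + z^2 - 2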